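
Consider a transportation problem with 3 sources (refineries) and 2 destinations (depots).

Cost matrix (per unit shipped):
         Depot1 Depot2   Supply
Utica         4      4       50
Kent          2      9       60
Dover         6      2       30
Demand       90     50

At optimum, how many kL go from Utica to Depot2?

The minimum-cost plan:
  Utica to Depot1: 30 kL
  Utica to Depot2: 20 kL
  Kent to Depot1: 60 kL
  Dover to Depot2: 30 kL
Total cost = 380.
So Utica→Depot2 carries 20 kL.

20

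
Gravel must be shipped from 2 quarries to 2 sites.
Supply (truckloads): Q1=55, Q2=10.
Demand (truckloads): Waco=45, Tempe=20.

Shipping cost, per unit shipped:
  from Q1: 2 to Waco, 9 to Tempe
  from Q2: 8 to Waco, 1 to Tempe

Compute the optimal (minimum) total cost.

A cheapest plan:
  Q1–Waco: 45 × 2 = 90
  Q1–Tempe: 10 × 9 = 90
  Q2–Tempe: 10 × 1 = 10
Total = 90 + 90 + 10 = 190.

190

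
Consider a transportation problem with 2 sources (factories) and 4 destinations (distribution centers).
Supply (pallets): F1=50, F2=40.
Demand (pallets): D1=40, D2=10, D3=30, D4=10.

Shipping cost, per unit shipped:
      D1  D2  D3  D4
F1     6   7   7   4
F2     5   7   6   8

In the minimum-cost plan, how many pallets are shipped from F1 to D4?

10

The minimum-cost plan:
  F1->D1: 30 pallets
  F1->D2: 10 pallets
  F1->D4: 10 pallets
  F2->D1: 10 pallets
  F2->D3: 30 pallets
Total cost = 520.
So F1→D4 carries 10 pallets.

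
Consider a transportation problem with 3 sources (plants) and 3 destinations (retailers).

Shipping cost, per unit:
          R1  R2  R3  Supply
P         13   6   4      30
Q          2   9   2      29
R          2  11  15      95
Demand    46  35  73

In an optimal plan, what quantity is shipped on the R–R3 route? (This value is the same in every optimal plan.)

Optimal shipments:
  P to R3: 30 × 4 = 120
  Q to R3: 29 × 2 = 58
  R to R1: 46 × 2 = 92
  R to R2: 35 × 11 = 385
  R to R3: 14 × 15 = 210
Total cost = 865.
So R→R3 carries 14 units.

14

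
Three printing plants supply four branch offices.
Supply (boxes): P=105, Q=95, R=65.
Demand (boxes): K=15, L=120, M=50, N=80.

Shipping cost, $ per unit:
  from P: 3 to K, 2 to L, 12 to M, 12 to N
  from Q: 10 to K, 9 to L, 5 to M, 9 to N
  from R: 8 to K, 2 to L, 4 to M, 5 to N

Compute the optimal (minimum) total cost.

Optimal allocation:
  P–K: 15 × $3 = $45
  P–L: 90 × $2 = $180
  Q–M: 50 × $5 = $250
  Q–N: 45 × $9 = $405
  R–L: 30 × $2 = $60
  R–N: 35 × $5 = $175
Total = 45 + 180 + 250 + 405 + 60 + 175 = $1115.

1115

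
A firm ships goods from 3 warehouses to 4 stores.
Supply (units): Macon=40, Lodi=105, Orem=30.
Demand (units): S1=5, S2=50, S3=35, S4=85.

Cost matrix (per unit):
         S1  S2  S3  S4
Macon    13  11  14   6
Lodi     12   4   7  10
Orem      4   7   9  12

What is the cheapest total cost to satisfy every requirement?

One minimum-cost allocation:
  Macon–S4: 40 × 6 = 240
  Lodi–S2: 50 × 4 = 200
  Lodi–S3: 10 × 7 = 70
  Lodi–S4: 45 × 10 = 450
  Orem–S1: 5 × 4 = 20
  Orem–S3: 25 × 9 = 225
Total = 240 + 200 + 70 + 450 + 20 + 225 = 1205.

1205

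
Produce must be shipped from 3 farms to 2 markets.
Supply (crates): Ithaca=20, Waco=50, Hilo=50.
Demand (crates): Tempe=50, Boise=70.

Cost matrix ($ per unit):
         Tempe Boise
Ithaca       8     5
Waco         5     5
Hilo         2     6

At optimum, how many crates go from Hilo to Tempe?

Solving gives:
  Ithaca–Boise: 20 × $5 = $100
  Waco–Boise: 50 × $5 = $250
  Hilo–Tempe: 50 × $2 = $100
Total cost = $450.
So Hilo→Tempe carries 50 crates.

50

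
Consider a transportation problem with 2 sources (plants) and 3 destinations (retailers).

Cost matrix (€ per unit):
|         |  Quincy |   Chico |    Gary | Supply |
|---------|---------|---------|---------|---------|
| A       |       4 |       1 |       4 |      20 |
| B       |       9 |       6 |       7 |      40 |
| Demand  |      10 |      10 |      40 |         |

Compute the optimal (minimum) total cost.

A cheapest plan:
  A–Quincy: 10 × €4 = €40
  A–Chico: 10 × €1 = €10
  B–Gary: 40 × €7 = €280
Total = 40 + 10 + 280 = €330.
(Supply check: A ships 20; B ships 40.)

330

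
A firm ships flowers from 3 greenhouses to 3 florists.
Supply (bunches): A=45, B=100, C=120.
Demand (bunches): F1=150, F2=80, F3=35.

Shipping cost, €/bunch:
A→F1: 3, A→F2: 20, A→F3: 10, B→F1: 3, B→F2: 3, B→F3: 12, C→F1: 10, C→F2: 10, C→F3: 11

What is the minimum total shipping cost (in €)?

1670

One minimum-cost allocation:
  A->F1: 45 × €3 = €135
  B->F1: 20 × €3 = €60
  B->F2: 80 × €3 = €240
  C->F1: 85 × €10 = €850
  C->F3: 35 × €11 = €385
Total = 135 + 60 + 240 + 850 + 385 = €1670.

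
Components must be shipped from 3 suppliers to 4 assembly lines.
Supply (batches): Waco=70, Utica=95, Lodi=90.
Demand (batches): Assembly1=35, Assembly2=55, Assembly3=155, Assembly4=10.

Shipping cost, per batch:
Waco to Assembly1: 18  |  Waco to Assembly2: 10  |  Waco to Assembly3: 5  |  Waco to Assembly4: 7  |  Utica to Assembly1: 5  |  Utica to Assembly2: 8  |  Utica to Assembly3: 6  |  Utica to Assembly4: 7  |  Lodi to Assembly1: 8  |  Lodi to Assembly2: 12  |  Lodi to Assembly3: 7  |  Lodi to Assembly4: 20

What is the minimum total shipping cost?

1640

Optimal allocation:
  Waco->Assembly3: 65 × 5 = 325
  Waco->Assembly4: 5 × 7 = 35
  Utica->Assembly1: 35 × 5 = 175
  Utica->Assembly2: 55 × 8 = 440
  Utica->Assembly4: 5 × 7 = 35
  Lodi->Assembly3: 90 × 7 = 630
Total = 325 + 35 + 175 + 440 + 35 + 630 = 1640.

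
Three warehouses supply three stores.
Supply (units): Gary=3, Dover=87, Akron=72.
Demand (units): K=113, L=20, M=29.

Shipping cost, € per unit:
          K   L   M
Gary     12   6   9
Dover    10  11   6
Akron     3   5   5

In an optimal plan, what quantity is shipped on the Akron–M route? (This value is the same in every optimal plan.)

The minimum-cost plan:
  Gary to L: 3 × €6 = €18
  Dover to K: 41 × €10 = €410
  Dover to L: 17 × €11 = €187
  Dover to M: 29 × €6 = €174
  Akron to K: 72 × €3 = €216
Total cost = €1005.
The route Akron→M is not used.

0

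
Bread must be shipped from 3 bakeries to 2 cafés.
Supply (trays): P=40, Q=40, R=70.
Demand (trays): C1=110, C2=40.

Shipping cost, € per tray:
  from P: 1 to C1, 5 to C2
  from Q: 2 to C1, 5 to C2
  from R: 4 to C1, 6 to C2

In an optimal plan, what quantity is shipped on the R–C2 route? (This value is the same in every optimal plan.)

40

Optimal shipments:
  P→C1: 40 × €1 = €40
  Q→C1: 40 × €2 = €80
  R→C1: 30 × €4 = €120
  R→C2: 40 × €6 = €240
Total cost = €480.
So R→C2 carries 40 trays.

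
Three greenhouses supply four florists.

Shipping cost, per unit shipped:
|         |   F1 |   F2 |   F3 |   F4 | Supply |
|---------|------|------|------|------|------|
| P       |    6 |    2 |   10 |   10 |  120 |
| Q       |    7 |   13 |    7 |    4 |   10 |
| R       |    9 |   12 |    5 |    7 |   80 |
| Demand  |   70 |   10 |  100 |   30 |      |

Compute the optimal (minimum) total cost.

1280

A cheapest plan:
  P–F1: 70 × 6 = 420
  P–F2: 10 × 2 = 20
  P–F3: 20 × 10 = 200
  P–F4: 20 × 10 = 200
  Q–F4: 10 × 4 = 40
  R–F3: 80 × 5 = 400
Total = 420 + 20 + 200 + 200 + 40 + 400 = 1280.
(Supply check: P ships 120; Q ships 10; R ships 80.)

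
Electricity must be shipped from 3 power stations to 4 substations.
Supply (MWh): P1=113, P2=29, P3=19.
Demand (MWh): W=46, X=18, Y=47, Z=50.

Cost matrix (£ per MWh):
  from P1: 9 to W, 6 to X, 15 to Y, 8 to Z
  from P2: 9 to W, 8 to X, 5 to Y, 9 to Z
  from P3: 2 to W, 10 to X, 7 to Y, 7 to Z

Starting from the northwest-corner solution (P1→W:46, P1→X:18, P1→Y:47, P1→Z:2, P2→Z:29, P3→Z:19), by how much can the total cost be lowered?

451

Current plan cost = 46·9 + 18·6 + 47·15 + 2·8 + 29·9 + 19·7 = £1637.
Optimal plan:
  P1–W: 45 × £9 = £405
  P1–X: 18 × £6 = £108
  P1–Z: 50 × £8 = £400
  P2–Y: 29 × £5 = £145
  P3–W: 1 × £2 = £2
  P3–Y: 18 × £7 = £126
Optimal cost = £1186.
Saving = 1637 − 1186 = £451.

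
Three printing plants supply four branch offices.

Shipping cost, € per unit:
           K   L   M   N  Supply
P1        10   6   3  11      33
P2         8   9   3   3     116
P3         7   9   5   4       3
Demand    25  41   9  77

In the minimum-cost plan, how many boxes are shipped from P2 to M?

The minimum-cost plan:
  P1->L: 33 boxes
  P2->K: 22 boxes
  P2->L: 8 boxes
  P2->M: 9 boxes
  P2->N: 77 boxes
  P3->K: 3 boxes
Total cost = €725.
So P2→M carries 9 boxes.

9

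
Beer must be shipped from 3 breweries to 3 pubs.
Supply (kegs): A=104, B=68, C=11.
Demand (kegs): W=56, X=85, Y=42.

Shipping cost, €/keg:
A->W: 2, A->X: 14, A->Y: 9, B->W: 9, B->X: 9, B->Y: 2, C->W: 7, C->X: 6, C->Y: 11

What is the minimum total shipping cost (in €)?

1168

An optimal shipping plan:
  A–W: 56 × €2 = €112
  A–X: 48 × €14 = €672
  B–X: 26 × €9 = €234
  B–Y: 42 × €2 = €84
  C–X: 11 × €6 = €66
Total = 112 + 672 + 234 + 84 + 66 = €1168.
(Supply check: A ships 104; B ships 68; C ships 11.)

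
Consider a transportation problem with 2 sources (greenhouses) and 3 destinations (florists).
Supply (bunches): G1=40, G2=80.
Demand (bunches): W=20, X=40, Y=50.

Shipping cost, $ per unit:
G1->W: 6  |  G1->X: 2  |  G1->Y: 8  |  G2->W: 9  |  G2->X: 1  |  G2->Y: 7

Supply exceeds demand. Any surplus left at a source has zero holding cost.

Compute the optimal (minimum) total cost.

One minimum-cost allocation:
  G1→W: 20 bunches
  G1→Y: 10 bunches
  G2→X: 40 bunches
  G2→Y: 40 bunches
Total cost = $520.
(Supply check: G1 ships 30; G2 ships 80.)

520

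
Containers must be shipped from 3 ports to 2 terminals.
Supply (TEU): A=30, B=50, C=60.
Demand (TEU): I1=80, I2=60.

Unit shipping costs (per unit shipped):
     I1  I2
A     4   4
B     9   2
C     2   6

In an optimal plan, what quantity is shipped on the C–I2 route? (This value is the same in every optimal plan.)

Solving gives:
  A–I1: 20 × 4 = 80
  A–I2: 10 × 4 = 40
  B–I2: 50 × 2 = 100
  C–I1: 60 × 2 = 120
Total cost = 340.
The route C→I2 is not used.

0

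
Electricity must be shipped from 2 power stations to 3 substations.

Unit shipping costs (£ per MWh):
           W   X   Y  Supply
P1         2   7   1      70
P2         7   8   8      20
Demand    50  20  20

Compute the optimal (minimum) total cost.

280

Optimal allocation:
  P1–W: 50 × £2 = £100
  P1–Y: 20 × £1 = £20
  P2–X: 20 × £8 = £160
Total = 100 + 20 + 160 = £280.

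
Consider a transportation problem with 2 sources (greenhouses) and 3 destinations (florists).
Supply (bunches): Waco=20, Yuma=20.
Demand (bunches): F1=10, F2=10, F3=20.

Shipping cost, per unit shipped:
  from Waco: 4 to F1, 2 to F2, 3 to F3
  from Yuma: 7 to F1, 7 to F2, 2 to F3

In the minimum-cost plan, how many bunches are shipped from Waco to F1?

10

Optimal shipments:
  Waco–F1: 10 × 4 = 40
  Waco–F2: 10 × 2 = 20
  Yuma–F3: 20 × 2 = 40
Total cost = 100.
So Waco→F1 carries 10 bunches.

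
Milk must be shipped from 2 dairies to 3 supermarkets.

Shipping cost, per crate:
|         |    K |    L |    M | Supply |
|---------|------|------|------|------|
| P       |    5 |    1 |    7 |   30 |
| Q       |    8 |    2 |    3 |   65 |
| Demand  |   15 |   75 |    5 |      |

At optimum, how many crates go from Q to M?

5

Solving gives:
  P to K: 15 × 5 = 75
  P to L: 15 × 1 = 15
  Q to L: 60 × 2 = 120
  Q to M: 5 × 3 = 15
Total cost = 225.
So Q→M carries 5 crates.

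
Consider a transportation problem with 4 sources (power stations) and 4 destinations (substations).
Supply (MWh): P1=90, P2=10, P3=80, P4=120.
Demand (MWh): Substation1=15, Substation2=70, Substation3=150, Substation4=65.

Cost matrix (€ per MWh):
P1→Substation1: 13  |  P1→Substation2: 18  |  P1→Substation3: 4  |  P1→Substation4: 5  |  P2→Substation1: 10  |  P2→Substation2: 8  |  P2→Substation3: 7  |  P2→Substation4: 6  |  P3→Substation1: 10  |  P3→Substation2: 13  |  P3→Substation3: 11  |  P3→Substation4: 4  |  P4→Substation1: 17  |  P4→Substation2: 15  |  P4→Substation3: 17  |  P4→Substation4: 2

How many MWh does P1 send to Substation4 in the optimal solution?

0

The minimum-cost plan:
  P1 to Substation3: 90 × €4 = €360
  P2 to Substation2: 10 × €8 = €80
  P3 to Substation1: 15 × €10 = €150
  P3 to Substation2: 5 × €13 = €65
  P3 to Substation3: 60 × €11 = €660
  P4 to Substation2: 55 × €15 = €825
  P4 to Substation4: 65 × €2 = €130
Total cost = €2270.
The route P1→Substation4 is not used.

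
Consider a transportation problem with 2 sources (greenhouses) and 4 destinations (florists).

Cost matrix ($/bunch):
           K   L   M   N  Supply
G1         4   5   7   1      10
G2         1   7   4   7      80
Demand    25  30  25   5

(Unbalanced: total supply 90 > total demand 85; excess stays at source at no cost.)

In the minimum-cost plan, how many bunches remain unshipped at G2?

An optimal plan:
  G1->L: 5 × $5 = $25
  G1->N: 5 × $1 = $5
  G2->K: 25 × $1 = $25
  G2->L: 25 × $7 = $175
  G2->M: 25 × $4 = $100
Total cost = $330.
G2 ships 75 of its 80, leaving 5.

5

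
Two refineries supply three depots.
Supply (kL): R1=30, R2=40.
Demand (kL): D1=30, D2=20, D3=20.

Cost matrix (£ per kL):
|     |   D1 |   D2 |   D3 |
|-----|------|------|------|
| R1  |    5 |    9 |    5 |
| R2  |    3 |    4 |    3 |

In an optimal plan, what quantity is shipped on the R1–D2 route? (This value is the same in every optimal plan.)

The minimum-cost plan:
  R1→D1: 30 × £5 = £150
  R2→D2: 20 × £4 = £80
  R2→D3: 20 × £3 = £60
Total cost = £290.
The route R1→D2 is not used.

0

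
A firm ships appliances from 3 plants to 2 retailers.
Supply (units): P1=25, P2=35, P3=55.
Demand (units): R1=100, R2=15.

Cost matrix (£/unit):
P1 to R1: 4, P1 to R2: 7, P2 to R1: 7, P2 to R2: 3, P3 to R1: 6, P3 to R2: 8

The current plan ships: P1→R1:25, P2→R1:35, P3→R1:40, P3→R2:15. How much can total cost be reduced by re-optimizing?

Current plan cost = 25·4 + 35·7 + 40·6 + 15·8 = £705.
Optimal plan:
  P1→R1: 25 units
  P2→R1: 20 units
  P2→R2: 15 units
  P3→R1: 55 units
Optimal cost = £615.
Saving = 705 − 615 = £90.

90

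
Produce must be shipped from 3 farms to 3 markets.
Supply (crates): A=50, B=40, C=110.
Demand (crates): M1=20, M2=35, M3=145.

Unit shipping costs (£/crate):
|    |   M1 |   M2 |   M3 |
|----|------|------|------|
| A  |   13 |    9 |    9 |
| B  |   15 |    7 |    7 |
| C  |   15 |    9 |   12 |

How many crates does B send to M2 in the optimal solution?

Solving gives:
  A to M3: 50 × £9 = £450
  B to M3: 40 × £7 = £280
  C to M1: 20 × £15 = £300
  C to M2: 35 × £9 = £315
  C to M3: 55 × £12 = £660
Total cost = £2005.
The route B→M2 is not used.

0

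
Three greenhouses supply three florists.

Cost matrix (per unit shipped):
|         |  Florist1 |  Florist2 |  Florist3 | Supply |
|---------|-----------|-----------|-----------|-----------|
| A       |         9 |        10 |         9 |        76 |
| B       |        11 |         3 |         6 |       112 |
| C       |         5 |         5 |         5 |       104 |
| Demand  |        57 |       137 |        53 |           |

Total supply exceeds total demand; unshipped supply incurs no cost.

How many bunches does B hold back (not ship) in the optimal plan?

0

An optimal plan:
  A–Florist3: 31 × 9 = 279
  B–Florist2: 112 × 3 = 336
  C–Florist1: 57 × 5 = 285
  C–Florist2: 25 × 5 = 125
  C–Florist3: 22 × 5 = 110
Total cost = 1135.
B ships 112 of its 112, leaving 0.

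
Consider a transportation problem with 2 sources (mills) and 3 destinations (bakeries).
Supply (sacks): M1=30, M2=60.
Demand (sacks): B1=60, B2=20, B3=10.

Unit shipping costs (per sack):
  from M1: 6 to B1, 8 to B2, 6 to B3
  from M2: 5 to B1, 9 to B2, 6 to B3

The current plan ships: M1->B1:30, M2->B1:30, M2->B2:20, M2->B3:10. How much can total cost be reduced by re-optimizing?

Current plan cost = 30·6 + 30·5 + 20·9 + 10·6 = 570.
Optimal plan:
  M1–B2: 20 × 8 = 160
  M1–B3: 10 × 6 = 60
  M2–B1: 60 × 5 = 300
Optimal cost = 520.
Saving = 570 − 520 = 50.

50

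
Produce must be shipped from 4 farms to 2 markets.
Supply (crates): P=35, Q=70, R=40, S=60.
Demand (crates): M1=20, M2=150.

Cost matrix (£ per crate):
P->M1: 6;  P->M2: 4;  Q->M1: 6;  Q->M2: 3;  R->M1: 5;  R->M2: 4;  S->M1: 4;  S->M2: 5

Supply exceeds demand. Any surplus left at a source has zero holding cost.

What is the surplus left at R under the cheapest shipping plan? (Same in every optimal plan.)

0

An optimal plan:
  P to M2: 35 × £4 = £140
  Q to M2: 70 × £3 = £210
  R to M2: 40 × £4 = £160
  S to M1: 20 × £4 = £80
  S to M2: 5 × £5 = £25
Total cost = £615.
R ships 40 of its 40, leaving 0.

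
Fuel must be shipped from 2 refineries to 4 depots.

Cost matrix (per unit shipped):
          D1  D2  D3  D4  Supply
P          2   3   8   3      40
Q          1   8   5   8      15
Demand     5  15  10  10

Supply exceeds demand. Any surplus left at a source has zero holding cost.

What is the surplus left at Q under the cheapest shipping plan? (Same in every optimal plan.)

An optimal plan:
  P->D2: 15 kL
  P->D4: 10 kL
  Q->D1: 5 kL
  Q->D3: 10 kL
Total cost = 130.
Q ships 15 of its 15, leaving 0.

0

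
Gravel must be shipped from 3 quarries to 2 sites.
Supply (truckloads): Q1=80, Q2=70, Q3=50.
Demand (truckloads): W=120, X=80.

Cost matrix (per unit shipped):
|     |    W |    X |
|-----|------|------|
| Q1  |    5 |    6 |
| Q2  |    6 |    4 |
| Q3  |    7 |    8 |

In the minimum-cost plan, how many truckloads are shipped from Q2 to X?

70

The minimum-cost plan:
  Q1→W: 80 × 5 = 400
  Q2→X: 70 × 4 = 280
  Q3→W: 40 × 7 = 280
  Q3→X: 10 × 8 = 80
Total cost = 1040.
So Q2→X carries 70 truckloads.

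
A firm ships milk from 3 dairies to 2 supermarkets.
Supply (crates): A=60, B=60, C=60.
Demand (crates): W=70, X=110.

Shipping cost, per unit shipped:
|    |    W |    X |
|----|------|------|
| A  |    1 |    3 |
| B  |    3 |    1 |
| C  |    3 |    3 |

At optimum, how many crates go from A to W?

The minimum-cost plan:
  A→W: 60 × 1 = 60
  B→X: 60 × 1 = 60
  C→W: 10 × 3 = 30
  C→X: 50 × 3 = 150
Total cost = 300.
So A→W carries 60 crates.

60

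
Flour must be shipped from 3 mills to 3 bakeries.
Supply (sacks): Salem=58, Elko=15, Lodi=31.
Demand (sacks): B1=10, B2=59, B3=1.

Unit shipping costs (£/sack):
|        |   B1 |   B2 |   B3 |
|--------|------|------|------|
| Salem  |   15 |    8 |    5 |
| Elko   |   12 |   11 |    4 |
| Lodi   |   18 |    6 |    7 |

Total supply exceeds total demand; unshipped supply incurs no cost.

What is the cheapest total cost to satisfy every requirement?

One minimum-cost allocation:
  Salem–B2: 28 sacks
  Elko–B1: 10 sacks
  Elko–B3: 1 sacks
  Lodi–B2: 31 sacks
Total cost = £534.

534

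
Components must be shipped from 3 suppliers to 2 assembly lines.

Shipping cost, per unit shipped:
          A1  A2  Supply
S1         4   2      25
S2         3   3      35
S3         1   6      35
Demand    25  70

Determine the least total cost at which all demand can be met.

240

A cheapest plan:
  S1–A2: 25 × 2 = 50
  S2–A2: 35 × 3 = 105
  S3–A1: 25 × 1 = 25
  S3–A2: 10 × 6 = 60
Total = 50 + 105 + 25 + 60 = 240.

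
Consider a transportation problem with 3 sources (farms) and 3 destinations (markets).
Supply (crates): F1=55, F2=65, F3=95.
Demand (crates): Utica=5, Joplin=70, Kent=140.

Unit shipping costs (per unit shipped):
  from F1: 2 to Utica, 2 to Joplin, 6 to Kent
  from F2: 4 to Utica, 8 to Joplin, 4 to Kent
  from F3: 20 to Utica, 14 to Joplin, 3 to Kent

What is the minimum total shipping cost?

715

One minimum-cost allocation:
  F1→Joplin: 55 crates
  F2→Utica: 5 crates
  F2→Joplin: 15 crates
  F2→Kent: 45 crates
  F3→Kent: 95 crates
Total cost = 715.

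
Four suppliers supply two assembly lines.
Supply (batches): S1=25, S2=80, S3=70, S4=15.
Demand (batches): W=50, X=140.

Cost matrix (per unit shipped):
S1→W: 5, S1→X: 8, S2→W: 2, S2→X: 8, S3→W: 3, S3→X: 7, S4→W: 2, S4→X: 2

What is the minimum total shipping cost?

1060

An optimal shipping plan:
  S1→X: 25 × 8 = 200
  S2→W: 50 × 2 = 100
  S2→X: 30 × 8 = 240
  S3→X: 70 × 7 = 490
  S4→X: 15 × 2 = 30
Total = 200 + 100 + 240 + 490 + 30 = 1060.
(Supply check: S1 ships 25; S2 ships 80; S3 ships 70; S4 ships 15.)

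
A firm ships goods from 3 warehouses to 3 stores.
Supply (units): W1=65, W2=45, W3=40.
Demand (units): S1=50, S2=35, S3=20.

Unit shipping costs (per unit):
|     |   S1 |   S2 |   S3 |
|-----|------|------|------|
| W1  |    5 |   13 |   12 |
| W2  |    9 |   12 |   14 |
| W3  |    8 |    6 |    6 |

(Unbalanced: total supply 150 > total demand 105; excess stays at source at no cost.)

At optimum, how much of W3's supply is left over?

An optimal plan:
  W1 to S1: 50 × 5 = 250
  W2 to S2: 15 × 12 = 180
  W3 to S2: 20 × 6 = 120
  W3 to S3: 20 × 6 = 120
Total cost = 670.
W3 ships 40 of its 40, leaving 0.

0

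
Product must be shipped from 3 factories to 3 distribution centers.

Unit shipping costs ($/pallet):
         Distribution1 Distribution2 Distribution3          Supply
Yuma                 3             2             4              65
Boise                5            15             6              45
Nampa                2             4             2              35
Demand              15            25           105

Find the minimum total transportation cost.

535

An optimal shipping plan:
  Yuma to Distribution2: 25 pallets
  Yuma to Distribution3: 40 pallets
  Boise to Distribution1: 15 pallets
  Boise to Distribution3: 30 pallets
  Nampa to Distribution3: 35 pallets
Total cost = $535.
(Supply check: Yuma ships 65; Boise ships 45; Nampa ships 35.)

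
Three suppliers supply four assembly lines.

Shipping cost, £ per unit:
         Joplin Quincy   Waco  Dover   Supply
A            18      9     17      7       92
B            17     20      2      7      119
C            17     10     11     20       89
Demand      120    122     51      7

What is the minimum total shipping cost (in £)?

3319

Optimal allocation:
  A→Quincy: 92 × £9 = £828
  B→Joplin: 61 × £17 = £1037
  B→Waco: 51 × £2 = £102
  B→Dover: 7 × £7 = £49
  C→Joplin: 59 × £17 = £1003
  C→Quincy: 30 × £10 = £300
Total = 828 + 1037 + 102 + 49 + 1003 + 300 = £3319.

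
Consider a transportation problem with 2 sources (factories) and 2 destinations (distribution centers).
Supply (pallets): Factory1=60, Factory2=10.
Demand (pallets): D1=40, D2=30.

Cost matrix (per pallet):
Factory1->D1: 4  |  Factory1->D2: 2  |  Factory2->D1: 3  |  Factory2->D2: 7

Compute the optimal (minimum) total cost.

Optimal allocation:
  Factory1 to D1: 30 × 4 = 120
  Factory1 to D2: 30 × 2 = 60
  Factory2 to D1: 10 × 3 = 30
Total = 120 + 60 + 30 = 210.
(Supply check: Factory1 ships 60; Factory2 ships 10.)

210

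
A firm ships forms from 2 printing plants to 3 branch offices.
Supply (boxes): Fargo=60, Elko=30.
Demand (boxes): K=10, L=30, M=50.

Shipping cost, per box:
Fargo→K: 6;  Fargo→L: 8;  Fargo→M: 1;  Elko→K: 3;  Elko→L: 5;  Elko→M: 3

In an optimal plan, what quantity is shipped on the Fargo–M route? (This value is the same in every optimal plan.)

50

Solving gives:
  Fargo–K: 10 boxes
  Fargo–M: 50 boxes
  Elko–L: 30 boxes
Total cost = 260.
So Fargo→M carries 50 boxes.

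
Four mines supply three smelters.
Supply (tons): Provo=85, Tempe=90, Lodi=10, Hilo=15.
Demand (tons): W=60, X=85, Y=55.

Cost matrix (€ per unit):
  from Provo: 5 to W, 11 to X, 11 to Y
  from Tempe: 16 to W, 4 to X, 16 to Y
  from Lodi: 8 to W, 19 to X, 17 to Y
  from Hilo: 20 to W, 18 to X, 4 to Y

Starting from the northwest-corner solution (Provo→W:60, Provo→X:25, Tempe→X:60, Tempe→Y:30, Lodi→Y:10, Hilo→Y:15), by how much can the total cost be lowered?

330

Current plan cost = 60·5 + 25·11 + 60·4 + 30·16 + 10·17 + 15·4 = €1525.
Optimal plan:
  Provo->W: 50 tons
  Provo->Y: 35 tons
  Tempe->X: 85 tons
  Tempe->Y: 5 tons
  Lodi->W: 10 tons
  Hilo->Y: 15 tons
Optimal cost = €1195.
Saving = 1525 − 1195 = €330.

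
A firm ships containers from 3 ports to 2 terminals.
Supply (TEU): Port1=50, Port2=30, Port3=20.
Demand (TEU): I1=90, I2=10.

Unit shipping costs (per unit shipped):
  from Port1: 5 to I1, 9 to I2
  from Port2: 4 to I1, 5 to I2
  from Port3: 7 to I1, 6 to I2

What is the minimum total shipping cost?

Optimal allocation:
  Port1–I1: 50 × 5 = 250
  Port2–I1: 30 × 4 = 120
  Port3–I1: 10 × 7 = 70
  Port3–I2: 10 × 6 = 60
Total = 250 + 120 + 70 + 60 = 500.
(Supply check: Port1 ships 50; Port2 ships 30; Port3 ships 20.)

500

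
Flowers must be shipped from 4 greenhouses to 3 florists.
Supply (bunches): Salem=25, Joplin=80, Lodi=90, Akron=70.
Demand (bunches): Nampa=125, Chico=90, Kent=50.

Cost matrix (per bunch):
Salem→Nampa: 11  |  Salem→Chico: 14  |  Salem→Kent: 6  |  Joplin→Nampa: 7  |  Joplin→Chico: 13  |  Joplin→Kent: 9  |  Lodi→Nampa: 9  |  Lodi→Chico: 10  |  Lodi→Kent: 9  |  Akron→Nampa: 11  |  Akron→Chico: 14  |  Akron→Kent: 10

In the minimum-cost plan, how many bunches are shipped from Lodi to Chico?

90

Optimal shipments:
  Salem to Kent: 25 bunches
  Joplin to Nampa: 80 bunches
  Lodi to Chico: 90 bunches
  Akron to Nampa: 45 bunches
  Akron to Kent: 25 bunches
Total cost = 2355.
So Lodi→Chico carries 90 bunches.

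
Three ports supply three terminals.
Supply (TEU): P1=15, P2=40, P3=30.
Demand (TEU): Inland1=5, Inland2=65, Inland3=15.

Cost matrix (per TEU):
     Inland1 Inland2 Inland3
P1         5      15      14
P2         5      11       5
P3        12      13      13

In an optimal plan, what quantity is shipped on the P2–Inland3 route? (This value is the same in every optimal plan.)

15

The minimum-cost plan:
  P1–Inland1: 5 × 5 = 25
  P1–Inland2: 10 × 15 = 150
  P2–Inland2: 25 × 11 = 275
  P2–Inland3: 15 × 5 = 75
  P3–Inland2: 30 × 13 = 390
Total cost = 915.
So P2→Inland3 carries 15 TEU.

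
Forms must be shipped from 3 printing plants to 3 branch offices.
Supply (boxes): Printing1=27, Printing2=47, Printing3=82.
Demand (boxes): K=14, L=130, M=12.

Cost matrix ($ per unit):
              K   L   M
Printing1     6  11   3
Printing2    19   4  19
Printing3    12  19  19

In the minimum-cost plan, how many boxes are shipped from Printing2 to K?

0

Solving gives:
  Printing1 to L: 15 boxes
  Printing1 to M: 12 boxes
  Printing2 to L: 47 boxes
  Printing3 to K: 14 boxes
  Printing3 to L: 68 boxes
Total cost = $1849.
The route Printing2→K is not used.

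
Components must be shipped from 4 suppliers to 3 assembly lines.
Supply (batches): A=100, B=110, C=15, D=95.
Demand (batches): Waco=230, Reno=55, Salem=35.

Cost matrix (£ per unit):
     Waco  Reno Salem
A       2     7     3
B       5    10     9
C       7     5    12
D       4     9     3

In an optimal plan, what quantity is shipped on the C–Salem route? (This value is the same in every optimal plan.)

0

Solving gives:
  A→Waco: 60 batches
  A→Reno: 40 batches
  B→Waco: 110 batches
  C→Reno: 15 batches
  D→Waco: 60 batches
  D→Salem: 35 batches
Total cost = £1370.
The route C→Salem is not used.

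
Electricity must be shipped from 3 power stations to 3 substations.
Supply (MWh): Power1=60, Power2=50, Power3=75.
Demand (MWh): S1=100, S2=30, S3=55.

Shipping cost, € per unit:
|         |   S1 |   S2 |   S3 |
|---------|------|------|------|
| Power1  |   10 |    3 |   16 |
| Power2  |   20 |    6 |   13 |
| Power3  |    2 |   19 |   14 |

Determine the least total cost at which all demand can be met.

A cheapest plan:
  Power1–S1: 25 MWh
  Power1–S2: 30 MWh
  Power1–S3: 5 MWh
  Power2–S3: 50 MWh
  Power3–S1: 75 MWh
Total cost = €1220.

1220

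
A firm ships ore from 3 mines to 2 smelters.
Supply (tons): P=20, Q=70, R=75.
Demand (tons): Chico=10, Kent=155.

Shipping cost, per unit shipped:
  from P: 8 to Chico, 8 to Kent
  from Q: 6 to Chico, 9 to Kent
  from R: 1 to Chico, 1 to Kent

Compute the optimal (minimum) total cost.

Optimal allocation:
  P to Kent: 20 × 8 = 160
  Q to Chico: 10 × 6 = 60
  Q to Kent: 60 × 9 = 540
  R to Kent: 75 × 1 = 75
Total = 160 + 60 + 540 + 75 = 835.
(Supply check: P ships 20; Q ships 70; R ships 75.)

835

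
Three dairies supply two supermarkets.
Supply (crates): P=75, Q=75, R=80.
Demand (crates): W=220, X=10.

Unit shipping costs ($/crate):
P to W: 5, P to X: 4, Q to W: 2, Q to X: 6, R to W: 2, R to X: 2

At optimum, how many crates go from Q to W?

75

Optimal shipments:
  P to W: 65 × $5 = $325
  P to X: 10 × $4 = $40
  Q to W: 75 × $2 = $150
  R to W: 80 × $2 = $160
Total cost = $675.
So Q→W carries 75 crates.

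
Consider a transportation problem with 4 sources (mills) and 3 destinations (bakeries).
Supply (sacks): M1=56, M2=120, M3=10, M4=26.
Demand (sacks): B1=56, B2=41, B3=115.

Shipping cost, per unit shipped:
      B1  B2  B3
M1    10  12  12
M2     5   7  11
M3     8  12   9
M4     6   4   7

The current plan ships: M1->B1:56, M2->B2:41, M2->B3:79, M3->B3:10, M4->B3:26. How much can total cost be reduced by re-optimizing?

224

Current plan cost = 56·10 + 41·7 + 79·11 + 10·9 + 26·7 = 1988.
Optimal plan:
  M1–B3: 56 sacks
  M2–B1: 56 sacks
  M2–B2: 41 sacks
  M2–B3: 23 sacks
  M3–B3: 10 sacks
  M4–B3: 26 sacks
Optimal cost = 1764.
Saving = 1988 − 1764 = 224.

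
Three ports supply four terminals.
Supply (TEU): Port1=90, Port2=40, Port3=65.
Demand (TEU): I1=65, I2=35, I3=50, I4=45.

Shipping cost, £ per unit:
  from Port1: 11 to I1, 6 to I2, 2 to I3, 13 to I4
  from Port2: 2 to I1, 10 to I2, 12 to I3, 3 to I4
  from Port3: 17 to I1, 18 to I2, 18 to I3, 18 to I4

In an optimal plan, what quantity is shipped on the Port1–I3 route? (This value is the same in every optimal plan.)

50

Solving gives:
  Port1 to I1: 5 × £11 = £55
  Port1 to I2: 35 × £6 = £210
  Port1 to I3: 50 × £2 = £100
  Port2 to I4: 40 × £3 = £120
  Port3 to I1: 60 × £17 = £1020
  Port3 to I4: 5 × £18 = £90
Total cost = £1595.
So Port1→I3 carries 50 TEU.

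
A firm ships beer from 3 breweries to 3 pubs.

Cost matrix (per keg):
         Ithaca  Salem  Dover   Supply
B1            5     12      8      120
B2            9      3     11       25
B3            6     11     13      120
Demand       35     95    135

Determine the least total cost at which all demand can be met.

Optimal allocation:
  B1–Dover: 120 kegs
  B2–Salem: 25 kegs
  B3–Ithaca: 35 kegs
  B3–Salem: 70 kegs
  B3–Dover: 15 kegs
Total cost = 2210.

2210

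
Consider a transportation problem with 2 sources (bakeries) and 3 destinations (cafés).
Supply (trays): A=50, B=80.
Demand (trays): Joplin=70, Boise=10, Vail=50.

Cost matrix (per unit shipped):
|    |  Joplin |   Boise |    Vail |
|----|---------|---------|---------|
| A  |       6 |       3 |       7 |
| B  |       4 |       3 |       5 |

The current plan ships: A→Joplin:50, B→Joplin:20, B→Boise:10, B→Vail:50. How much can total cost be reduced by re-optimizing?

Current plan cost = 50·6 + 20·4 + 10·3 + 50·5 = 660.
Optimal plan:
  A→Joplin: 40 trays
  A→Boise: 10 trays
  B→Joplin: 30 trays
  B→Vail: 50 trays
Optimal cost = 640.
Saving = 660 − 640 = 20.

20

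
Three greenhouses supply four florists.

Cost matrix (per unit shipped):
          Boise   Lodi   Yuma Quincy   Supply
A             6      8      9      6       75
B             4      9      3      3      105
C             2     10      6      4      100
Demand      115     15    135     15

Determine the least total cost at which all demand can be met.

Optimal allocation:
  A→Boise: 15 × 6 = 90
  A→Lodi: 15 × 8 = 120
  A→Yuma: 30 × 9 = 270
  A→Quincy: 15 × 6 = 90
  B→Yuma: 105 × 3 = 315
  C→Boise: 100 × 2 = 200
Total = 90 + 120 + 270 + 90 + 315 + 200 = 1085.

1085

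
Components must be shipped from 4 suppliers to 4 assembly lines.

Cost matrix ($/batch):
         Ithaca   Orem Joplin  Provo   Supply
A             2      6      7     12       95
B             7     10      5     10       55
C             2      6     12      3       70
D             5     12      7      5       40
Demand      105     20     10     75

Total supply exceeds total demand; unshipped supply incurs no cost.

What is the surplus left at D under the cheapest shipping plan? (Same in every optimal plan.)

Minimum-cost shipments:
  A–Ithaca: 75 × $2 = $150
  A–Orem: 20 × $6 = $120
  B–Joplin: 10 × $5 = $50
  C–Ithaca: 30 × $2 = $60
  C–Provo: 40 × $3 = $120
  D–Provo: 35 × $5 = $175
Total cost = $675.
D ships 35 of its 40, leaving 5.

5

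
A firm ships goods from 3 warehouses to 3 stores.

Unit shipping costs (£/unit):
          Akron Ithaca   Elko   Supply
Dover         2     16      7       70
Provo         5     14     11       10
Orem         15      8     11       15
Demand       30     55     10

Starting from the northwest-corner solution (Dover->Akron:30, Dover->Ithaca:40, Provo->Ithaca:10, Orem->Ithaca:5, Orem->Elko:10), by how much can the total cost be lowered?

Current plan cost = 30·2 + 40·16 + 10·14 + 5·8 + 10·11 = £990.
Optimal plan:
  Dover→Akron: 30 × £2 = £60
  Dover→Ithaca: 30 × £16 = £480
  Dover→Elko: 10 × £7 = £70
  Provo→Ithaca: 10 × £14 = £140
  Orem→Ithaca: 15 × £8 = £120
Optimal cost = £870.
Saving = 990 − 870 = £120.

120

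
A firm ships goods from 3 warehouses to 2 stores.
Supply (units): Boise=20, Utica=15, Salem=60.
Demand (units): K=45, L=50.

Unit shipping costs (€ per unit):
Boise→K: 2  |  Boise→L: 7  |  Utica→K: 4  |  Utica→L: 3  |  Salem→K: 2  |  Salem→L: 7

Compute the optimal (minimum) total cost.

One minimum-cost allocation:
  Boise->K: 20 × €2 = €40
  Utica->L: 15 × €3 = €45
  Salem->K: 25 × €2 = €50
  Salem->L: 35 × €7 = €245
Total = 40 + 45 + 50 + 245 = €380.
(Supply check: Boise ships 20; Utica ships 15; Salem ships 60.)

380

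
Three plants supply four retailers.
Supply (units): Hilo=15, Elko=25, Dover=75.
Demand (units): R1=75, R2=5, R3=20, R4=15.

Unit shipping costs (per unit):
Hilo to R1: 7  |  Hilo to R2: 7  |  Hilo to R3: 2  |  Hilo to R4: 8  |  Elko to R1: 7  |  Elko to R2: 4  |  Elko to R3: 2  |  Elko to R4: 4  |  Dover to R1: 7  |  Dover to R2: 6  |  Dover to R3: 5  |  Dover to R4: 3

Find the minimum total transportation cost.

An optimal shipping plan:
  Hilo to R3: 15 × 2 = 30
  Elko to R1: 15 × 7 = 105
  Elko to R2: 5 × 4 = 20
  Elko to R3: 5 × 2 = 10
  Dover to R1: 60 × 7 = 420
  Dover to R4: 15 × 3 = 45
Total = 30 + 105 + 20 + 10 + 420 + 45 = 630.

630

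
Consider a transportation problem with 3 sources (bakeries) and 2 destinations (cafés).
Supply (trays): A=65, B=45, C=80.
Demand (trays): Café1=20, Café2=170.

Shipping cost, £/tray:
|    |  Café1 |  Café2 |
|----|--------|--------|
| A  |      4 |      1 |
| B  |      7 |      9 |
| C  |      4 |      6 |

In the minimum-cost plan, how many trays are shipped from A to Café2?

The minimum-cost plan:
  A->Café2: 65 × £1 = £65
  B->Café1: 20 × £7 = £140
  B->Café2: 25 × £9 = £225
  C->Café2: 80 × £6 = £480
Total cost = £910.
So A→Café2 carries 65 trays.

65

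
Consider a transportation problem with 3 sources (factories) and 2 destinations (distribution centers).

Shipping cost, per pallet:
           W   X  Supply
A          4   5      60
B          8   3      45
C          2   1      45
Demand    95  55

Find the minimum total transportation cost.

Optimal allocation:
  A to W: 60 × 4 = 240
  B to X: 45 × 3 = 135
  C to W: 35 × 2 = 70
  C to X: 10 × 1 = 10
Total = 240 + 135 + 70 + 10 = 455.
(Supply check: A ships 60; B ships 45; C ships 45.)

455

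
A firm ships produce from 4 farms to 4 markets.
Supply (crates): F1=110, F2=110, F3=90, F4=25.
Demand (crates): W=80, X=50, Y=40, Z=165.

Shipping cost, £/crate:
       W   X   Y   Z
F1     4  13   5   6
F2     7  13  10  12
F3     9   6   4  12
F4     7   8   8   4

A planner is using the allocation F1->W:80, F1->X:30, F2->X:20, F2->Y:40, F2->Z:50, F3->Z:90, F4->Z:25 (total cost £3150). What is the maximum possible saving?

Current plan cost = 80·4 + 30·13 + 20·13 + 40·10 + 50·12 + 90·12 + 25·4 = £3150.
Optimal plan:
  F1–Z: 110 × £6 = £660
  F2–W: 80 × £7 = £560
  F2–Z: 30 × £12 = £360
  F3–X: 50 × £6 = £300
  F3–Y: 40 × £4 = £160
  F4–Z: 25 × £4 = £100
Optimal cost = £2140.
Saving = 3150 − 2140 = £1010.

1010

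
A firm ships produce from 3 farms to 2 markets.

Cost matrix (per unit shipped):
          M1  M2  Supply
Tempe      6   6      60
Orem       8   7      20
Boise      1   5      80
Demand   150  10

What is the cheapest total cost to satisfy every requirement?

590

A cheapest plan:
  Tempe to M1: 60 × 6 = 360
  Orem to M1: 10 × 8 = 80
  Orem to M2: 10 × 7 = 70
  Boise to M1: 80 × 1 = 80
Total = 360 + 80 + 70 + 80 = 590.
(Supply check: Tempe ships 60; Orem ships 20; Boise ships 80.)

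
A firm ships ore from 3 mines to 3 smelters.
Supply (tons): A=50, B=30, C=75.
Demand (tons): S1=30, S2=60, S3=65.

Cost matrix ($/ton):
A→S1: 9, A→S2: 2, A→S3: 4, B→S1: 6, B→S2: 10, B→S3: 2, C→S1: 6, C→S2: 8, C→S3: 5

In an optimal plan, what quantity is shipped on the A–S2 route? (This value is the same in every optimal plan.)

Solving gives:
  A–S2: 50 × $2 = $100
  B–S3: 30 × $2 = $60
  C–S1: 30 × $6 = $180
  C–S2: 10 × $8 = $80
  C–S3: 35 × $5 = $175
Total cost = $595.
So A→S2 carries 50 tons.

50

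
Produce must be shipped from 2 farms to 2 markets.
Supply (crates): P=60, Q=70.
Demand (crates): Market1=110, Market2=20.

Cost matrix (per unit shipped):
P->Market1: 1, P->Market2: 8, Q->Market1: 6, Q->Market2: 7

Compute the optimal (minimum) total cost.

An optimal shipping plan:
  P->Market1: 60 × 1 = 60
  Q->Market1: 50 × 6 = 300
  Q->Market2: 20 × 7 = 140
Total = 60 + 300 + 140 = 500.

500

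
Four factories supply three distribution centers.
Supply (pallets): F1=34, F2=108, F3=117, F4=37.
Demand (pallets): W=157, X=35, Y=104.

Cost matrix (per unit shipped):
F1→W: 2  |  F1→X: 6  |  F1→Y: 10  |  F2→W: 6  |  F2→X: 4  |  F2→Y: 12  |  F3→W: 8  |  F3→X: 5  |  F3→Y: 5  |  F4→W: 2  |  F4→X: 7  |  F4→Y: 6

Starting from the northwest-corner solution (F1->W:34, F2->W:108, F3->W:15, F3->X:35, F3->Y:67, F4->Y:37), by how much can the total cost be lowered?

237

Current plan cost = 34·2 + 108·6 + 15·8 + 35·5 + 67·5 + 37·6 = 1568.
Optimal plan:
  F1→W: 34 × 2 = 68
  F2→W: 86 × 6 = 516
  F2→X: 22 × 4 = 88
  F3→X: 13 × 5 = 65
  F3→Y: 104 × 5 = 520
  F4→W: 37 × 2 = 74
Optimal cost = 1331.
Saving = 1568 − 1331 = 237.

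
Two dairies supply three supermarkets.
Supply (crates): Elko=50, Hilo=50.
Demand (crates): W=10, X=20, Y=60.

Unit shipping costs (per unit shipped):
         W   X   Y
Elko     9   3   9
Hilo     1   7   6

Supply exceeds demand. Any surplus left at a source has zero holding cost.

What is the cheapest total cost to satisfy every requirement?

Optimal allocation:
  Elko to X: 20 × 3 = 60
  Elko to Y: 20 × 9 = 180
  Hilo to W: 10 × 1 = 10
  Hilo to Y: 40 × 6 = 240
Total = 60 + 180 + 10 + 240 = 490.

490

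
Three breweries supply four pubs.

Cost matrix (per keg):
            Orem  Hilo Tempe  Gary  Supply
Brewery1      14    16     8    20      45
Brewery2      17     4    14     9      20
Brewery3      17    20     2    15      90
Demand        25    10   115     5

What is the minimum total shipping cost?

830

A cheapest plan:
  Brewery1->Orem: 20 kegs
  Brewery1->Tempe: 25 kegs
  Brewery2->Orem: 5 kegs
  Brewery2->Hilo: 10 kegs
  Brewery2->Gary: 5 kegs
  Brewery3->Tempe: 90 kegs
Total cost = 830.
(Supply check: Brewery1 ships 45; Brewery2 ships 20; Brewery3 ships 90.)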